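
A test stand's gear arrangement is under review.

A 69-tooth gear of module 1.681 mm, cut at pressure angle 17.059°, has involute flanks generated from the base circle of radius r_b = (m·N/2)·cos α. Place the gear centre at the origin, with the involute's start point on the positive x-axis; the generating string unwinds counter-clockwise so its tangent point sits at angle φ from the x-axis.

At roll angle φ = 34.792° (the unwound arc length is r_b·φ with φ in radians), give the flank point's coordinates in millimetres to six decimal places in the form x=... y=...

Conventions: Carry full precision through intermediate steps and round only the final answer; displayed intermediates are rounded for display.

class = single-mesh tooth geometry [base-circle involute, m = 1.681, 69T]
pitch radius r_p = m·N/2 = 1.681·69/2 = 57.994500
base radius r_b = r_p·cos α = 57.994500·cos 17.059° = 55.442926
roll angle φ = 34.792° = 0.60723495 rad
x = r_b·(cos φ + φ·sin φ) = 64.741619
y = r_b·(sin φ − φ·cos φ) = 3.987457

x=64.741619 y=3.987457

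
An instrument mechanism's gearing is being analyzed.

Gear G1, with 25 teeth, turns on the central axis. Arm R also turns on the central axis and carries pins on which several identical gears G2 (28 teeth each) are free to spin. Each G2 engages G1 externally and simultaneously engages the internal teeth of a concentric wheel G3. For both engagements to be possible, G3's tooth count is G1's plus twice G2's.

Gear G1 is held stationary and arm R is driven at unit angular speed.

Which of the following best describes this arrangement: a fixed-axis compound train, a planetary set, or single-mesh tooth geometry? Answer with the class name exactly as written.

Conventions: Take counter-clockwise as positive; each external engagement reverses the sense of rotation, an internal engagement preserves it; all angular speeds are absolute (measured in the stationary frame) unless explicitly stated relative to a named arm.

recognized (axles ride arm R): planetary set, 25/28/81 teeth
classification: planetary set

planetary set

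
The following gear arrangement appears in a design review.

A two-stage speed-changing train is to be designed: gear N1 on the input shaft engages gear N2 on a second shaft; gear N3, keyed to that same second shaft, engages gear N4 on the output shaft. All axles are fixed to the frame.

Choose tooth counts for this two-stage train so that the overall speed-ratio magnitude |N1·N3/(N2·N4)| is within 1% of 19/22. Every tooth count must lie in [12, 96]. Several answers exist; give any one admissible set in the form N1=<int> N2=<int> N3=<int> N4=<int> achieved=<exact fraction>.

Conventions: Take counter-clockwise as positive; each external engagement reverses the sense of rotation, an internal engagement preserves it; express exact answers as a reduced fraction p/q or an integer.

N1=12 N2=22 N3=19 N4=12 achieved=19/22

class = fixed-axis compound train [2-stage, 19/22 wanted]
target = 19/22 in lowest terms: an exact hit needs N1·N3 = k·19 and N2·N4 = k·22 for one integer k, every count in [12, 96]; additionally prefer no 1:1 stage (N1 ≠ N2, N3 ≠ N4)
k = 1…11: no 1:1-free in-range split of k·19 and k·22 into factor pairs; take k = 12
k = 12: N1·N3 = 228 = 12·19, N2·N4 = 264 = 22·12
achieved = 12·19/(22·12) = 19/22; |achieved − target| = 0 ≤ 19/2200 ✓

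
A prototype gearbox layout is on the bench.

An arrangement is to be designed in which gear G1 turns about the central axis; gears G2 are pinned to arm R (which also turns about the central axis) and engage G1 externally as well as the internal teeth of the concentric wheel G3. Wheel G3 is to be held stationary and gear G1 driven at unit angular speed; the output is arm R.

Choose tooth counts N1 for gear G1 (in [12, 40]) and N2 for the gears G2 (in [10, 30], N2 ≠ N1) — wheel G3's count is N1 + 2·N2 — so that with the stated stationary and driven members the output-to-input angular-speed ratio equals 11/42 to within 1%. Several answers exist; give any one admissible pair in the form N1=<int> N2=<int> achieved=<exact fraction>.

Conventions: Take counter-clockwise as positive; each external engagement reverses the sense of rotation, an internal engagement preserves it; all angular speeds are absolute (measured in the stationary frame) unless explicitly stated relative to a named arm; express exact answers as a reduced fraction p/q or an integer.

N1=22 N2=20 achieved=11/42

design class (target 11/42): planetary set
Willis with ω_ring = 0: ω_arm/ω_sun = N1/(N1+N3); set equal to 11/42  ⇒  N3/N1 = 1/(11/42) − 1 = 31/11
N3 = N1 + 2·N2  ⇒  N2/N1 = (N3/N1 − 1)/2 = (31/11 − 1)/2 = 10/11
smallest multiple with N1 ≥ 12 and N2 ≥ 10: k = 2  ⇒  N1 = 2·11 = 22, N2 = 2·10 = 20 (N1 ≤ 40, N2 ≤ 30, N2 ≠ N1 ✓), N3 = 22 + 2·20 = 62
check: N1/(N1+N3) with N1 = 22, N3 = 62 gives 11/42; |achieved − target| = 0 ≤ 11/4200 ✓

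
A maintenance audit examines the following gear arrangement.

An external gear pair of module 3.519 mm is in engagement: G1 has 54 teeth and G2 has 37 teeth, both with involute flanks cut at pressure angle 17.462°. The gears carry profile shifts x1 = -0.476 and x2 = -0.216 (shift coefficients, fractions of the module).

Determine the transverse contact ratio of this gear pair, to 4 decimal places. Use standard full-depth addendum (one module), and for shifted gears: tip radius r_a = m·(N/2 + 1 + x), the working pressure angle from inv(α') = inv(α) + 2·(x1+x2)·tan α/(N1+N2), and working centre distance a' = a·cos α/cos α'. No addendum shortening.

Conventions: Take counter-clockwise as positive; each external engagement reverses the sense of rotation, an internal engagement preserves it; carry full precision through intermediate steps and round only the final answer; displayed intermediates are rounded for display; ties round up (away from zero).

topology: single-mesh involute geometry — m = 3.519, 54T/37T pair
base radii: r_b1 = 90.634438, r_b2 = 62.101374
tip radii: r_a1 = 96.856956, r_a2 = 67.860396
inv(α') = inv(17.462°) + 2·(-0.476-0.216)·tan α/(54+37) = 0.00501616  ⇒  α' = 14.03150°
a' = a·cos α / cos α' = 160.1145·cos 17.462°/cos 14.03150° = 157.433212
action lengths: √(r_a1²−r_b1²) = 34.156531, √(r_a2²−r_b2²) = 27.357864
base pitch p_b = π·m·cos α = 10.545796
CR = (34.156531 + 27.357864 − 157.433212·sin 14.03150°)/10.545796 = 2.213572
contact ratio ≈ 2.2136

2.2136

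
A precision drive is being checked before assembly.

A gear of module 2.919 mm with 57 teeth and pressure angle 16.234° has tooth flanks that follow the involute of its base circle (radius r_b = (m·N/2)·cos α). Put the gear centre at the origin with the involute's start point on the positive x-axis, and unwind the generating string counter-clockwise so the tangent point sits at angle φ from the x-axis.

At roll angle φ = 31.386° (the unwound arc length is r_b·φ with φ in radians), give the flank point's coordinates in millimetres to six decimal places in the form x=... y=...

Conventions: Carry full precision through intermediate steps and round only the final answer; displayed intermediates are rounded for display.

x=90.974418 y=4.246572

single-mesh involute tooth geometry (57T wheel at module 2.919)
pitch radius r_p = m·N/2 = 2.919·57/2 = 83.191500
base radius r_b = r_p·cos α = 83.191500·cos 16.234° = 79.874485
roll angle φ = 31.386° = 0.54778904 rad
x = r_b·(cos φ + φ·sin φ) = 90.974418
y = r_b·(sin φ − φ·cos φ) = 4.246572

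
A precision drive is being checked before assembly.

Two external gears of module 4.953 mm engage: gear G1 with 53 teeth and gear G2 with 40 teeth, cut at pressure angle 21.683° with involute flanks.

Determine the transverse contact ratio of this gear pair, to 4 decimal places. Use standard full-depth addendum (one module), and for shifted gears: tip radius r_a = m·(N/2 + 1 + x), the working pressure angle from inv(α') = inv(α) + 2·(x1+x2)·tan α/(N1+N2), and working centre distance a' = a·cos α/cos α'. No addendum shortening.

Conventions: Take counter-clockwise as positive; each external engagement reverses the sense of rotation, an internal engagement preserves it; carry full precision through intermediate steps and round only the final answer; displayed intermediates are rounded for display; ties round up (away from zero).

1.6576

single-mesh involute tooth geometry (53T engaging 40T at module 4.953)
base radii: r_b1 = 121.967225, r_b2 = 92.050736
tip radii: r_a1 = 136.207500, r_a2 = 104.013000
no profile shift: α' = α, a' = a
action lengths: √(r_a1²−r_b1²) = 60.633976, √(r_a2²−r_b2²) = 48.428981
base pitch p_b = π·m·cos α = 14.459296
CR = (60.633976 + 48.428981 − 230.314500·sin 21.68300°)/14.459296 = 1.657647
contact ratio ≈ 1.6576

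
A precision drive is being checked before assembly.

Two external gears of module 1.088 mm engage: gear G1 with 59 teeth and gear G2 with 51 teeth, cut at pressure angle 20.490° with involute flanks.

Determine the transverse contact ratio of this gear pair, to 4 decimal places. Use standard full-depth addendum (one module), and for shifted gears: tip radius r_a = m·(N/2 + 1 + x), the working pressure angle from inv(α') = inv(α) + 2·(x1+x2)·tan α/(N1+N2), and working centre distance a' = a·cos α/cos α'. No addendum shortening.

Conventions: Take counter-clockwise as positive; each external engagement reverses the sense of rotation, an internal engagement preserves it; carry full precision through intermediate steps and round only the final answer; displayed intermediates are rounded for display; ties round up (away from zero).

1.7436

class = single-mesh tooth geometry [involute pair 59T × 51T, m = 1.088]
base radii: r_b1 = 30.065392, r_b2 = 25.988729
tip radii: r_a1 = 33.184000, r_a2 = 28.832000
no profile shift: α' = α, a' = a
action lengths: √(r_a1²−r_b1²) = 14.044574, √(r_a2²−r_b2²) = 12.484799
base pitch p_b = π·m·cos α = 3.201804
CR = (14.044574 + 12.484799 − 59.840000·sin 20.49000°)/3.201804 = 1.743625
contact ratio ≈ 1.7436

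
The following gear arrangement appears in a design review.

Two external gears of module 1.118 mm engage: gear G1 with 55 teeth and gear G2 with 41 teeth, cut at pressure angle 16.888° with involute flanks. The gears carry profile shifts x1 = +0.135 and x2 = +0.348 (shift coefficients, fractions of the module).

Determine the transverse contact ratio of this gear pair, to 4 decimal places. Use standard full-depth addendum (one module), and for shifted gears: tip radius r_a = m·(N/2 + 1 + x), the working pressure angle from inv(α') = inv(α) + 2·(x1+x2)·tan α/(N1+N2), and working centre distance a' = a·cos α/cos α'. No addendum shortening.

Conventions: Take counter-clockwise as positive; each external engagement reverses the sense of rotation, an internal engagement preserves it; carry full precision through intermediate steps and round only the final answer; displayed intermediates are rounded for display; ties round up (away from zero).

recognized (one external pair, fixed centres): single-mesh tooth geometry, m = 1.118, N1 = 55, N2 = 41
base radii: r_b1 = 29.419105, r_b2 = 21.930605
tip radii: r_a1 = 32.013930, r_a2 = 24.426064
inv(α') = inv(16.888°) + 2·(+0.135+0.348)·tan α/(55+41) = 0.01189819  ⇒  α' = 18.59608°
a' = a·cos α / cos α' = 53.6640·cos 16.888°/cos 18.59608° = 54.178349
action lengths: √(r_a1²−r_b1²) = 12.625687, √(r_a2²−r_b2²) = 10.755517
base pitch p_b = π·m·cos α = 3.360831
CR = (12.625687 + 10.755517 − 54.178349·sin 18.59608°)/3.360831 = 1.816227
contact ratio ≈ 1.8162

1.8162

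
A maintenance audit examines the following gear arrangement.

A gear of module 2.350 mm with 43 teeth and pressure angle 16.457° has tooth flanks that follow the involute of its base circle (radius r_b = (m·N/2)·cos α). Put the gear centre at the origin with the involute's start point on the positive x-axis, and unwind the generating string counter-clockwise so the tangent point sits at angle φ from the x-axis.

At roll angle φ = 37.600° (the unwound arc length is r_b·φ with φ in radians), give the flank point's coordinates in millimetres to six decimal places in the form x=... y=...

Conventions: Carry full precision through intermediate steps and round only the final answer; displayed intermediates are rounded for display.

x=57.792116 y=4.371137

topology: single-mesh involute geometry — m = 2.350, N = 43
pitch radius r_p = m·N/2 = 2.350·43/2 = 50.525000
base radius r_b = r_p·cos α = 50.525000·cos 16.457° = 48.455123
roll angle φ = 37.600° = 0.65624380 rad
x = r_b·(cos φ + φ·sin φ) = 57.792116
y = r_b·(sin φ − φ·cos φ) = 4.371137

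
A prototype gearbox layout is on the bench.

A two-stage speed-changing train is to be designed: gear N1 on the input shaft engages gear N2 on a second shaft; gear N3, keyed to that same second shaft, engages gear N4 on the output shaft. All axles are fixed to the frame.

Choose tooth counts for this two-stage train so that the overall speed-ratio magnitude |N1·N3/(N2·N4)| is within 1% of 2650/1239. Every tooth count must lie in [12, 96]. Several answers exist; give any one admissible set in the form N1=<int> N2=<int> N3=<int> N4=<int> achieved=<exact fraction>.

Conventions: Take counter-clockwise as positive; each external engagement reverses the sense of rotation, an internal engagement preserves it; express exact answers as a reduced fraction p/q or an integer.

N1=50 N2=21 N3=53 N4=59 achieved=2650/1239

class = fixed-axis compound train [2-stage, 2650/1239 wanted]
target = 2650/1239 in lowest terms: an exact hit needs N1·N3 = k·2650 and N2·N4 = k·1239 for one integer k, every count in [12, 96]; additionally prefer no 1:1 stage (N1 ≠ N2, N3 ≠ N4)
k = 1: N1·N3 = 2650 = 50·53, N2·N4 = 1239 = 21·59
achieved = 50·53/(21·59) = 2650/1239; |achieved − target| = 0 ≤ 53/2478 ✓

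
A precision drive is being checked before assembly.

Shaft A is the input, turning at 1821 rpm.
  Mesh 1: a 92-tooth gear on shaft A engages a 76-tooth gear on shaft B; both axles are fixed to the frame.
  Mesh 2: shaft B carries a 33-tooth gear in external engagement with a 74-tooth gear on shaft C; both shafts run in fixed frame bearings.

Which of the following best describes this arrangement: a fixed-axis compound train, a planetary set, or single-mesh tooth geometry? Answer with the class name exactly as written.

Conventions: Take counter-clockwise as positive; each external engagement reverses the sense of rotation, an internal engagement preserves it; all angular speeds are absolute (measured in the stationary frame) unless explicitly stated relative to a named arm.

recognized (3 fixed axles, 2 meshes): fixed-axis compound train
classification: fixed-axis compound train

fixed-axis compound train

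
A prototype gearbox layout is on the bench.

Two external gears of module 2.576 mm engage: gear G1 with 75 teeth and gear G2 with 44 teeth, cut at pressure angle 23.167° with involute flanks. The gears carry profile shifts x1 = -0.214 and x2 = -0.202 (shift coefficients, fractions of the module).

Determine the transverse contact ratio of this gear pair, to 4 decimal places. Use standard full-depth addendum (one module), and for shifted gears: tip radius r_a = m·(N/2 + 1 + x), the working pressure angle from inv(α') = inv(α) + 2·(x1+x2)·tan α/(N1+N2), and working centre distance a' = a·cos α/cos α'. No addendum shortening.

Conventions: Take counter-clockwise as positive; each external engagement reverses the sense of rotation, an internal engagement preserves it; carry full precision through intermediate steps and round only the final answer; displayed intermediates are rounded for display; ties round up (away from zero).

class = single-mesh tooth geometry [involute pair 75T × 44T, m = 2.576]
base radii: r_b1 = 88.810377, r_b2 = 52.102088
tip radii: r_a1 = 98.624736, r_a2 = 58.727648
inv(α') = inv(23.167°) + 2·(-0.214-0.202)·tan α/(75+44) = 0.02058669  ⇒  α' = 22.18531°
a' = a·cos α / cos α' = 153.2720·cos 23.167°/cos 22.18531° = 152.178645
action lengths: √(r_a1²−r_b1²) = 42.890039, √(r_a2²−r_b2²) = 27.098138
base pitch p_b = π·m·cos α = 7.440161
CR = (42.890039 + 27.098138 − 152.178645·sin 22.18531°)/7.440161 = 1.683431
contact ratio ≈ 1.6834

1.6834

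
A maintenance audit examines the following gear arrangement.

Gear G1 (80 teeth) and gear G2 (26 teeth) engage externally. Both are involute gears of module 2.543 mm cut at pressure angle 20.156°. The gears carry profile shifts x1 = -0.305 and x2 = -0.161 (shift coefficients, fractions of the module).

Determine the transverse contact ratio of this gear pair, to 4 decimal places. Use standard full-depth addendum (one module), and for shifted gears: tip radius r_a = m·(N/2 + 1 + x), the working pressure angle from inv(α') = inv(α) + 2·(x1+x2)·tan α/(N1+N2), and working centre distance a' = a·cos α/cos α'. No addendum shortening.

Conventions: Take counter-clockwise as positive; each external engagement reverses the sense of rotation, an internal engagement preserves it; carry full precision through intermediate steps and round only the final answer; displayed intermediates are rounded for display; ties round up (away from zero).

1.8317

single-mesh involute tooth geometry (80T engaging 26T at module 2.543)
base radii: r_b1 = 95.490455, r_b2 = 31.034398
tip radii: r_a1 = 103.487385, r_a2 = 35.192577
inv(α') = inv(20.156°) + 2·(-0.305-0.161)·tan α/(80+26) = 0.01204081  ⇒  α' = 18.66796°
a' = a·cos α / cos α' = 134.7790·cos 20.156°/cos 18.66796° = 133.551054
action lengths: √(r_a1²−r_b1²) = 39.889996, √(r_a2²−r_b2²) = 16.594687
base pitch p_b = π·m·cos α = 7.499803
CR = (39.889996 + 16.594687 − 133.551054·sin 18.66796°)/7.499803 = 1.831678
contact ratio ≈ 1.8317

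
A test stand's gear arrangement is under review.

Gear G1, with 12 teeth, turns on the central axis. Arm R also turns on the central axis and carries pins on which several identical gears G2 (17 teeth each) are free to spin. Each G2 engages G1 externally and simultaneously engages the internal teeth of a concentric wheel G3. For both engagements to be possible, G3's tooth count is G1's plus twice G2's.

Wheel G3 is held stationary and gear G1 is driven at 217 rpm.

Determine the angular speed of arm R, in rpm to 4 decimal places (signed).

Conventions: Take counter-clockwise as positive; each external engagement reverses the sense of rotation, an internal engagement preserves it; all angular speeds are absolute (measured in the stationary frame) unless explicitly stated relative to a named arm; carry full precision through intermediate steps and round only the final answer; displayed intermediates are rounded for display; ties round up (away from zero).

+44.8966 rpm

planetary set (12T centre, 17T on arm, 46T internal) — Willis relation
normalise by the input: solve with ω_sun = 1, then scale by 217 rpm
ring teeth: 12 + 2·17 = 46
12(ω_sun−ω_arm) = −46(ω_ring−ω_arm),  ω_ring = 0, ω_sun = 1
12(1−ω_arm) = −46(0−ω_arm)  ⇒  58·ω_arm = 12  ⇒  ω_arm = 6/29
scale: ω_arm = 6/29 × 217 rpm = +44.8966 rpm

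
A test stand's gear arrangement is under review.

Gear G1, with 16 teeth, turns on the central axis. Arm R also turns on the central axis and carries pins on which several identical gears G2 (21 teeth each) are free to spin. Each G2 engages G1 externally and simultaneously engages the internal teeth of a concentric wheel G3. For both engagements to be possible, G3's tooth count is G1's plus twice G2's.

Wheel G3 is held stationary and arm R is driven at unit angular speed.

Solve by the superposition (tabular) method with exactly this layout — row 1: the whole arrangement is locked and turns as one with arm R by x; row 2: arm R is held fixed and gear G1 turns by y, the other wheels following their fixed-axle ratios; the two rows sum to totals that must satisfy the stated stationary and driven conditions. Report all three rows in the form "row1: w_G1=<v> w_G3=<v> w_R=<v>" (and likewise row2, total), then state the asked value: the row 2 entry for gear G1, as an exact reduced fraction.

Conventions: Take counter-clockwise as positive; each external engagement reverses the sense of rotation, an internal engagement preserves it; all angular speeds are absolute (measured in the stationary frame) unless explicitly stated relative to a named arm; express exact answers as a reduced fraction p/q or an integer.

row1: w_G1=1 w_G3=1 w_R=1
row2: w_G1=29/8 w_G3=-1 w_R=0
total: w_G1=37/8 w_G3=0 w_R=1
asked value: 29/8

planetary set (16T centre, 21T on arm, 58T internal) — Willis relation
row 1 — lock + rotate with arm: ω_sun = ω_ring = ω_arm = x
row 2: sun turns y, ring = −(16/58)·y, arm 0
boundary: total ω_ring = x − (16/58)·y = 0 and total ω_arm = x = 1  ⇒  y = 29/8, x = 1
row 2 ring = −(16/58)·29/8 = -1
totals (row 1 + row 2): sun 1 + 29/8 = 37/8, ring 1 + (-1) = 0, arm 1 + 0 = 1
asked cell (row2, sun) = 29/8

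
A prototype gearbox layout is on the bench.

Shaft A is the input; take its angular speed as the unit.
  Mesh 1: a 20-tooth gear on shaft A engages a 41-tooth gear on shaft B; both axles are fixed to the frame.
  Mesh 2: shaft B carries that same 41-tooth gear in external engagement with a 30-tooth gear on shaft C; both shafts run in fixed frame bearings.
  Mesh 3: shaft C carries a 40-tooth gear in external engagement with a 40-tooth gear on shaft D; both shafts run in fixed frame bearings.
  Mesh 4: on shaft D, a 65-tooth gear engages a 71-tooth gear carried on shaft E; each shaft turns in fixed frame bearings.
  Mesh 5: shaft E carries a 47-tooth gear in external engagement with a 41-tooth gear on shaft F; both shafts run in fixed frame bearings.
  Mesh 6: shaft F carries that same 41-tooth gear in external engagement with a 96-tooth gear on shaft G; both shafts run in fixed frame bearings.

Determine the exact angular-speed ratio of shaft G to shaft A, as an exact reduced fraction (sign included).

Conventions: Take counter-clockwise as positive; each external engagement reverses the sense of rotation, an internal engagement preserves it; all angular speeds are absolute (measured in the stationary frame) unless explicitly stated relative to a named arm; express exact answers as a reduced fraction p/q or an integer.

3055/10224

class = fixed-axis compound train [6 meshes; 6 ratios multiply, 6 sense flips]
mesh 1 [20T→41T]: running ratio 20/41, sense −
mesh 2 [41T→30T]: running ratio 2/3, sense +
mesh 3 [40T→40T]: running ratio 2/3, sense −
mesh 4 [65T→71T]: running ratio 130/213, sense +
mesh 5 [47T→41T]: running ratio 6110/8733, sense −
mesh 6 [41T→96T]: running ratio 3055/10224, sense +
ω_out/ω_in = 3055/10224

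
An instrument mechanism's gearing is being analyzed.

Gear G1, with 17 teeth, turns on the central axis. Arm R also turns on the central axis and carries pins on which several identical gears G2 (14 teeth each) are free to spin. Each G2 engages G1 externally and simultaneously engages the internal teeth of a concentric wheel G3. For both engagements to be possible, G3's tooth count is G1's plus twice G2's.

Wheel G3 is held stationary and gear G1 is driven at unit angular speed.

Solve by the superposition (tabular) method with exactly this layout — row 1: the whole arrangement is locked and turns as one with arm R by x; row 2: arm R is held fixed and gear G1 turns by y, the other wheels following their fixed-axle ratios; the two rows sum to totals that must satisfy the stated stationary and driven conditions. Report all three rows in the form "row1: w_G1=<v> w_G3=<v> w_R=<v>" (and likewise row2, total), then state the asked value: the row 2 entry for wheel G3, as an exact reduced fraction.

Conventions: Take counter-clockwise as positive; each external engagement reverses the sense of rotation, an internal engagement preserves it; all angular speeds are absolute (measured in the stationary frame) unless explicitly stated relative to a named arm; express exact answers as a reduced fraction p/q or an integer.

topology: planetary set — G1 17T / G2 14T / G3 45T, arm = carrier (Willis)
row 1: whole set turns with the arm by x
row 2 — arm fixed, fixed-axis ratios: sun y, ring −(17/45)·y, arm 0
boundary: total ω_ring = x − (17/45)·y = 0 and total ω_sun = x + y = 1  ⇒  y = 45/62, x = 17/62
row 2 ring = −(17/45)·45/62 = -17/62
totals (row 1 + row 2): sun 17/62 + 45/62 = 1, ring 17/62 + (-17/62) = 0, arm 17/62 + 0 = 17/62
asked cell (row2, ring) = -17/62

row1: w_G1=17/62 w_G3=17/62 w_R=17/62
row2: w_G1=45/62 w_G3=-17/62 w_R=0
total: w_G1=1 w_G3=0 w_R=17/62
asked value: -17/62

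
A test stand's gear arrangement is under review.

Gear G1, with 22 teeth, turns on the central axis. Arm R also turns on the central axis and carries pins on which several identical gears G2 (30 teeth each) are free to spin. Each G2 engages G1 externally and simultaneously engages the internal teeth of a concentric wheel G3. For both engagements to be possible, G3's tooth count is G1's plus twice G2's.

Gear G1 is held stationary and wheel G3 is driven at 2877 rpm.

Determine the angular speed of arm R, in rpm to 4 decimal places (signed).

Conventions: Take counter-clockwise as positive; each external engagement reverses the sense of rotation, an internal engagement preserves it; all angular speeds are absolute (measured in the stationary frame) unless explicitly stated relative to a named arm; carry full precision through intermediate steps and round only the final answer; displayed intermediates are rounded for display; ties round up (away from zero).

recognized (axles ride arm R): planetary set, 22/30/82 teeth
normalise by the input: solve with ω_ring = 1, then scale by 2877 rpm
ring teeth: 22 + 2·30 = 82
22(ω_sun−ω_arm) = −82(ω_ring−ω_arm),  ω_sun = 0, ω_ring = 1
22(0−ω_arm) = −82(1−ω_arm)  ⇒  104·ω_arm = 82  ⇒  ω_arm = 41/52
scale: ω_arm = 41/52 × 2877 rpm = +2268.4038 rpm

+2268.4038 rpm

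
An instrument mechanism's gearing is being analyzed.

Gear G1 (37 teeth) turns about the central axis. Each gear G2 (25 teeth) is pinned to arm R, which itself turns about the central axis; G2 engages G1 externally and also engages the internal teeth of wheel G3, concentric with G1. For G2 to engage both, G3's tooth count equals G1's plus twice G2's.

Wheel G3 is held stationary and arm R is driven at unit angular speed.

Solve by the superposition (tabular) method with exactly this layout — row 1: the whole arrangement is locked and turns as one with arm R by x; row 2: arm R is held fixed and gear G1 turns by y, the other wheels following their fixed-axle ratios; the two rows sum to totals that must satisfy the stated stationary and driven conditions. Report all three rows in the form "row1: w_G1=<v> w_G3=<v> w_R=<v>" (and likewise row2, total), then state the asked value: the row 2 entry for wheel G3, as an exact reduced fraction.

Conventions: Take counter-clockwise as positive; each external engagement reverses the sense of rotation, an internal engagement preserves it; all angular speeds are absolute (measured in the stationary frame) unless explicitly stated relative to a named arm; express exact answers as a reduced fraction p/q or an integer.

topology: planetary set — G1 37T / G2 25T / G3 87T, arm = carrier (Willis)
row 1: whole set turns with the arm by x
row 2 — arm fixed, fixed-axis ratios: sun y, ring −(37/87)·y, arm 0
boundary: total ω_ring = x − (37/87)·y = 0 and total ω_arm = x = 1  ⇒  y = 87/37, x = 1
row 2 ring = −(37/87)·87/37 = -1
totals (row 1 + row 2): sun 1 + 87/37 = 124/37, ring 1 + (-1) = 0, arm 1 + 0 = 1
asked cell (row2, ring) = -1

row1: w_G1=1 w_G3=1 w_R=1
row2: w_G1=87/37 w_G3=-1 w_R=0
total: w_G1=124/37 w_G3=0 w_R=1
asked value: -1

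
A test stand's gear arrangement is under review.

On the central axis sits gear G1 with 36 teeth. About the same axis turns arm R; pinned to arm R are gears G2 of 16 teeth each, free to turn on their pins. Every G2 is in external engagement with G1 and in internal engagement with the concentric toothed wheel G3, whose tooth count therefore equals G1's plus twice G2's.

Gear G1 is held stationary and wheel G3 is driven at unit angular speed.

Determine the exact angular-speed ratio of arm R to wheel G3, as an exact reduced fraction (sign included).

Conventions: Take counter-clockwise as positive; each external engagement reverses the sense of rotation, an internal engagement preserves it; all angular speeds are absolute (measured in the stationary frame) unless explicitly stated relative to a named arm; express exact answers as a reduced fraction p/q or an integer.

topology: planetary set — G1 36T / G2 16T / G3 68T, arm = carrier (Willis)
ring teeth: 36 + 2·16 = 68
36(ω_sun−ω_arm) = −68(ω_ring−ω_arm),  ω_sun = 0, ω_ring = 1
36(0−ω_arm) = −68(1−ω_arm)  ⇒  104·ω_arm = 68  ⇒  ω_arm = 17/26
ω_out/ω_in = 17/26

17/26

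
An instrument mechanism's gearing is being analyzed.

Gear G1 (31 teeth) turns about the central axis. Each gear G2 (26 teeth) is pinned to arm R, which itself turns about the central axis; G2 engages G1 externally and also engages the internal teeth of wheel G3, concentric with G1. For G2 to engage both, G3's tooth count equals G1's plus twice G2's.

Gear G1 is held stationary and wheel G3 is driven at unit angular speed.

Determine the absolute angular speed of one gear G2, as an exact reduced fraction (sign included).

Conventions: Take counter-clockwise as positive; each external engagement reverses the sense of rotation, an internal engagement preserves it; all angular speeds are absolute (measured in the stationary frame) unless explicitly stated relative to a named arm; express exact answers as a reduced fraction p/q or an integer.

83/52

recognized (axles ride arm R): planetary set, 31/26/83 teeth
ring teeth: 31 + 2·26 = 83
31(ω_sun−ω_arm) = −83(ω_ring−ω_arm),  ω_sun = 0, ω_ring = 1
31(0−ω_arm) = −83(1−ω_arm)  ⇒  114·ω_arm = 83  ⇒  ω_arm = 83/114
sun–planet mesh: 31·(0−83/114) = −26·(ω_p−ω_arm)  ⇒  ω_p−ω_arm = 2573/2964
ω_p = 83/114 + 2573/2964 = 83/52
exact speed ratio = 83/52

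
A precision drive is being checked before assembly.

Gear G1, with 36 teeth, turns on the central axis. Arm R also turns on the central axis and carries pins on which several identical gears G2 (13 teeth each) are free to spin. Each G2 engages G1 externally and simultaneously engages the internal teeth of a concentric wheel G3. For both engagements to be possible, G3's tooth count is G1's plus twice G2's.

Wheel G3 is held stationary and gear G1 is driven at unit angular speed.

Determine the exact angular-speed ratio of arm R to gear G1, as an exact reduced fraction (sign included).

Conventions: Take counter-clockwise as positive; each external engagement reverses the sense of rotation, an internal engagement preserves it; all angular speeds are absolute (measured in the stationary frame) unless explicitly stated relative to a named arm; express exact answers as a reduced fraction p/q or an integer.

planetary set (36T centre, 13T on arm, 62T internal) — Willis relation
ring teeth: 36 + 2·13 = 62
36(ω_sun−ω_arm) = −62(ω_ring−ω_arm),  ω_ring = 0, ω_sun = 1
36(1−ω_arm) = −62(0−ω_arm)  ⇒  98·ω_arm = 36  ⇒  ω_arm = 18/49
ω_out/ω_in = 18/49

18/49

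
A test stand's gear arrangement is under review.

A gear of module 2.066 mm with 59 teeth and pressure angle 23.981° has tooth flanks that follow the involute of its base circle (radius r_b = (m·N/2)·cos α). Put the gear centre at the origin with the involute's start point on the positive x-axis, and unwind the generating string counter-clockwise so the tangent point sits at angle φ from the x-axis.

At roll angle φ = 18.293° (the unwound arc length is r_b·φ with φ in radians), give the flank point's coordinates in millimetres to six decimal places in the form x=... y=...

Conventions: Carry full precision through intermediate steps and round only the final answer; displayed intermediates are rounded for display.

class = single-mesh tooth geometry [base-circle involute, m = 2.066, 59T]
pitch radius r_p = m·N/2 = 2.066·59/2 = 60.947000
base radius r_b = r_p·cos α = 60.947000·cos 23.981° = 55.686072
roll angle φ = 18.293° = 0.31927308 rad
x = r_b·(cos φ + φ·sin φ) = 58.452341
y = r_b·(sin φ − φ·cos φ) = 0.597969

x=58.452341 y=0.597969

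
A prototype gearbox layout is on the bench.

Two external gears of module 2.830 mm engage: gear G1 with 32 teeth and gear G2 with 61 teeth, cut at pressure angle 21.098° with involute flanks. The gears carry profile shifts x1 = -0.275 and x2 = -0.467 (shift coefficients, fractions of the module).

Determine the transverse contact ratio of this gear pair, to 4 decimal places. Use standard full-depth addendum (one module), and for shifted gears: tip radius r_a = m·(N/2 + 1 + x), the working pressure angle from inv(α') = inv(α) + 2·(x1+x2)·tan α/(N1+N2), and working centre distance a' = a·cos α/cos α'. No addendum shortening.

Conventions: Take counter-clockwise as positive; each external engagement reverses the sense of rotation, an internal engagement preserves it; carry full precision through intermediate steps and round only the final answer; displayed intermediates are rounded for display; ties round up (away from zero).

1.8855

topology: single-mesh involute geometry — m = 2.830, 32T/61T pair
base radii: r_b1 = 42.244705, r_b2 = 80.528969
tip radii: r_a1 = 47.331750, r_a2 = 87.823390
inv(α') = inv(21.098°) + 2·(-0.275-0.467)·tan α/(32+61) = 0.01144157  ⇒  α' = 18.36182°
a' = a·cos α / cos α' = 131.5950·cos 21.098°/cos 18.36182° = 129.359886
action lengths: √(r_a1²−r_b1²) = 21.346650, √(r_a2²−r_b2²) = 35.043302
base pitch p_b = π·m·cos α = 8.294728
CR = (21.346650 + 35.043302 − 129.359886·sin 18.36182°)/8.294728 = 1.885466
contact ratio ≈ 1.8855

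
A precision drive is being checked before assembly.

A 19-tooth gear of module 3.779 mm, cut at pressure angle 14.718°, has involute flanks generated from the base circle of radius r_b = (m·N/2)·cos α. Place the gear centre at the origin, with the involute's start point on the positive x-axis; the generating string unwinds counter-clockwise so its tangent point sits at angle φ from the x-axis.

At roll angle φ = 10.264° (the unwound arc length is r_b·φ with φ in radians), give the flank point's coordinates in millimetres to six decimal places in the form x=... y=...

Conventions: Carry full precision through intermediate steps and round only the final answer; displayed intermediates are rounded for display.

single-mesh involute tooth geometry (19T wheel at module 3.779)
pitch radius r_p = m·N/2 = 3.779·19/2 = 35.900500
base radius r_b = r_p·cos α = 35.900500·cos 14.718° = 34.722532
roll angle φ = 10.264° = 0.17914059 rad
x = r_b·(cos φ + φ·sin φ) = 35.275217
y = r_b·(sin φ − φ·cos φ) = 0.066325

x=35.275217 y=0.066325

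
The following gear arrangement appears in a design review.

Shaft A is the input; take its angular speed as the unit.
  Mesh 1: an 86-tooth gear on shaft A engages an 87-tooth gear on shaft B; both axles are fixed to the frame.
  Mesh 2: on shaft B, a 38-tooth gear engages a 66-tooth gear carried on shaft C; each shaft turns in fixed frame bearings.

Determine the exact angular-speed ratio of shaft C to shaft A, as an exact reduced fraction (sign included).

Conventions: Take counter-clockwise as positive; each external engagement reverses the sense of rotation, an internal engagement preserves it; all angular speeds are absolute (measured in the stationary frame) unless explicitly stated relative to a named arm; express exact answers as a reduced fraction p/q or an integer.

1634/2871

class = fixed-axis compound train [2 meshes; 2 ratios multiply, 2 sense flips]
mesh 1 [86T→87T]: running ratio 86/87, sense −
mesh 2 [38T→66T]: running ratio 1634/2871, sense +
ω_out/ω_in = 1634/2871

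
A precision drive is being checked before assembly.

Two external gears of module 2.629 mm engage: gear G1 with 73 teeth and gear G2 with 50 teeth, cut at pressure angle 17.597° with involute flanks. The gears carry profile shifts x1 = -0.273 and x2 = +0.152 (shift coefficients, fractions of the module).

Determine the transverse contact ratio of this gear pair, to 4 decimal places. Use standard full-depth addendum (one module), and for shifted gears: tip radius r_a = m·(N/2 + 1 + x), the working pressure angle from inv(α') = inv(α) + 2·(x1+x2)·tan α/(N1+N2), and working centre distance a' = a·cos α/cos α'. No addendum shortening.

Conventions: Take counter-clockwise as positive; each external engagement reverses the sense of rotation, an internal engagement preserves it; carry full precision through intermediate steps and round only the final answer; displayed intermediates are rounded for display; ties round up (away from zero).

1.9471

topology: single-mesh involute geometry — m = 2.629, 73T/50T pair
base radii: r_b1 = 91.468266, r_b2 = 62.649497
tip radii: r_a1 = 97.869783, r_a2 = 68.753608
inv(α') = inv(17.597°) + 2·(-0.273+0.152)·tan α/(73+50) = 0.00941146  ⇒  α' = 17.23364°
a' = a·cos α / cos α' = 161.6835·cos 17.597°/cos 17.23364° = 161.362189
action lengths: √(r_a1²−r_b1²) = 34.814520, √(r_a2²−r_b2²) = 28.321355
base pitch p_b = π·m·cos α = 7.872768
CR = (34.814520 + 28.321355 − 161.362189·sin 17.23364°)/7.872768 = 1.947126
contact ratio ≈ 1.9471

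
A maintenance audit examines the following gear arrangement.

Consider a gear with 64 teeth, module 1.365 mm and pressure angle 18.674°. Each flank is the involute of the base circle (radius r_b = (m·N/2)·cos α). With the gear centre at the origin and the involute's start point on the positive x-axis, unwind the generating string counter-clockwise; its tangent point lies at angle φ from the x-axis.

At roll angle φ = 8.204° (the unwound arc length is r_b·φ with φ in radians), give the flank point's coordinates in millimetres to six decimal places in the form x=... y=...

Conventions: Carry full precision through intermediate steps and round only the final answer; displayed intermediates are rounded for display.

topology: single-mesh involute geometry — m = 1.365, N = 64
pitch radius r_p = m·N/2 = 1.365·64/2 = 43.680000
base radius r_b = r_p·cos α = 43.680000·cos 18.674° = 41.380496
roll angle φ = 8.204° = 0.14318681 rad
x = r_b·(cos φ + φ·sin φ) = 41.802525
y = r_b·(sin φ − φ·cos φ) = 0.040410

x=41.802525 y=0.040410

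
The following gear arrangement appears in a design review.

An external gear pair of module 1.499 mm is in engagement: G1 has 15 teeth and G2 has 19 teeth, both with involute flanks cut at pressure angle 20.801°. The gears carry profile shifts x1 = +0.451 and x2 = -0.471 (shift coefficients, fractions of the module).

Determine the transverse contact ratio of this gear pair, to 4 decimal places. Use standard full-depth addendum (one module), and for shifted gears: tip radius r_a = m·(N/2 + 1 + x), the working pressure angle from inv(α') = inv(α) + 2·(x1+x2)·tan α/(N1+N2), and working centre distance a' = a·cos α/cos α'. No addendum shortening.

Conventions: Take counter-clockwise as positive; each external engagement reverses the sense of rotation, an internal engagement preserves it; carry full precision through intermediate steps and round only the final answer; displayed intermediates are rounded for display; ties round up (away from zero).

recognized (one external pair, fixed centres): single-mesh tooth geometry, m = 1.499, N1 = 15, N2 = 19
base radii: r_b1 = 10.509708, r_b2 = 13.312297
tip radii: r_a1 = 13.417549, r_a2 = 15.033471
inv(α') = inv(20.801°) + 2·(+0.451-0.471)·tan α/(15+19) = 0.01639148  ⇒  α' = 20.62188°
a' = a·cos α / cos α' = 25.4830·cos 20.801°/cos 20.62188° = 25.452896
action lengths: √(r_a1²−r_b1²) = 8.341262, √(r_a2²−r_b2²) = 6.984841
base pitch p_b = π·m·cos α = 4.402296
CR = (8.341262 + 6.984841 − 25.452896·sin 20.62188°)/4.402296 = 1.445068
contact ratio ≈ 1.4451

1.4451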